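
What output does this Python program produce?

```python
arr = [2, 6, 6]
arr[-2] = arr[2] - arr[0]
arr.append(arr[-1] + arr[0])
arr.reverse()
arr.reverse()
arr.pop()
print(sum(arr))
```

arr[-2] = arr[2]-arr[0] = 6-2 = 4 → [2, 4, 6]
append arr[-1]+arr[0] = 6+2 = 8 → [2, 4, 6, 8]
reverse → [8, 6, 4, 2]
reverse → [2, 4, 6, 8]
pop() removes 8 → [2, 4, 6]
sum = 12

12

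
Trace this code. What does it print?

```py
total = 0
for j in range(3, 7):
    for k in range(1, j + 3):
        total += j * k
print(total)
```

j=3,k=1: total = 0+3 = 3
j=3,k=2: total = 3+6 = 9
j=3,k=3: total = 9+9 = 18
j=3,k=4: total = 18+12 = 30
j=3,k=5: total = 30+15 = 45
j=4,k=1: total = 45+4 = 49
j=4,k=2: total = 49+8 = 57
j=4,k=3: total = 57+12 = 69
j=4,k=4: total = 69+16 = 85
j=4,k=5: total = 85+20 = 105
j=4,k=6: total = 105+24 = 129
j=5,k=1: total = 129+5 = 134
j=5,k=2: total = 134+10 = 144
j=5,k=3: total = 144+15 = 159
j=5,k=4: total = 159+20 = 179
j=5,k=5: total = 179+25 = 204
j=5,k=6: total = 204+30 = 234
j=5,k=7: total = 234+35 = 269
j=6,k=1: total = 269+6 = 275
j=6,k=2: total = 275+12 = 287
j=6,k=3: total = 287+18 = 305
j=6,k=4: total = 305+24 = 329
j=6,k=5: total = 329+30 = 359
j=6,k=6: total = 359+36 = 395
j=6,k=7: total = 395+42 = 437
j=6,k=8: total = 437+48 = 485

485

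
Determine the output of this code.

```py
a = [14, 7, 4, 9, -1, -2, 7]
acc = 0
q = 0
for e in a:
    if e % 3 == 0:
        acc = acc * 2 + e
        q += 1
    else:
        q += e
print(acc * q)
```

e=14: not %3==0; q=14
e=7: not %3==0; q=21
e=4: not %3==0; q=25
e=9: %3==0, acc = 0*2+9 = 9; q=26
e=-1: not %3==0; q=25
e=-2: not %3==0; q=23
e=7: not %3==0; q=30
acc*q = 9*30 = 270

270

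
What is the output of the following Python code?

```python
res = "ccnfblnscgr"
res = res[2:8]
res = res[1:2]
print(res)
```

slice [2:8] → 'nfblns'
slice [1:2] → 'f'

f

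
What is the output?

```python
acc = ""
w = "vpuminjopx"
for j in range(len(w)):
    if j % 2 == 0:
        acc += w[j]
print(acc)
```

j=0: add 'v' → 'v'
j=1: skip
j=2: add 'u' → 'vu'
j=3: skip
j=4: add 'i' → 'vui'
j=5: skip
j=6: add 'j' → 'vuij'
j=7: skip
j=8: add 'p' → 'vuijp'
j=9: skip

vuijp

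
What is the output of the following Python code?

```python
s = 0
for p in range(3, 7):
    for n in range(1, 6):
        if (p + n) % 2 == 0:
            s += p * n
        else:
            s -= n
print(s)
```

102

p=3,n=1: even sum, s = 0+3 = 3
p=3,n=2: odd sum, s = 3-2 = 1
p=3,n=3: even sum, s = 1+9 = 10
p=3,n=4: odd sum, s = 10-4 = 6
p=3,n=5: even sum, s = 6+15 = 21
p=4,n=1: odd sum, s = 21-1 = 20
p=4,n=2: even sum, s = 20+8 = 28
p=4,n=3: odd sum, s = 28-3 = 25
p=4,n=4: even sum, s = 25+16 = 41
p=4,n=5: odd sum, s = 41-5 = 36
p=5,n=1: even sum, s = 36+5 = 41
p=5,n=2: odd sum, s = 41-2 = 39
p=5,n=3: even sum, s = 39+15 = 54
p=5,n=4: odd sum, s = 54-4 = 50
p=5,n=5: even sum, s = 50+25 = 75
p=6,n=1: odd sum, s = 75-1 = 74
p=6,n=2: even sum, s = 74+12 = 86
p=6,n=3: odd sum, s = 86-3 = 83
p=6,n=4: even sum, s = 83+24 = 107
p=6,n=5: odd sum, s = 107-5 = 102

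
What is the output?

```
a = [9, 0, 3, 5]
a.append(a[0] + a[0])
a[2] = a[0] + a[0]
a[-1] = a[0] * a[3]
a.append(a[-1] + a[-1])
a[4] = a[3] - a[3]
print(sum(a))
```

122

append a[0]+a[0] = 9+9 = 18 → [9, 0, 3, 5, 18]
a[2] = a[0]+a[0] = 9+9 = 18 → [9, 0, 18, 5, 18]
a[-1] = a[0]*a[3] = 9*5 = 45 → [9, 0, 18, 5, 45]
append a[-1]+a[-1] = 45+45 = 90 → [9, 0, 18, 5, 45, 90]
a[4] = a[3]-a[3] = 5-5 = 0 → [9, 0, 18, 5, 0, 90]
sum = 122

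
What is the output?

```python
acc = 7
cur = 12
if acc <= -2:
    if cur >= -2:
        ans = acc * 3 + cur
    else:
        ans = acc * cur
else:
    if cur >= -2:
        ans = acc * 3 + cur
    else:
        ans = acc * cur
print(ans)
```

acc=7, cur=12
acc <= -2 is False; cur >= -2 is True
→ ans = acc * 3 + cur = 33

33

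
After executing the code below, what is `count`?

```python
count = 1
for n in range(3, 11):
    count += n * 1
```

53

n=3: count = 1+3*1 = 4
n=4: count = 4+4*1 = 8
n=5: count = 8+5*1 = 13
n=6: count = 13+6*1 = 19
n=7: count = 19+7*1 = 26
n=8: count = 26+8*1 = 34
n=9: count = 34+9*1 = 43
n=10: count = 43+10*1 = 53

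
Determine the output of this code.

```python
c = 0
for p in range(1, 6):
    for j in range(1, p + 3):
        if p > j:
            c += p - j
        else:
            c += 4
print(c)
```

p=1,j=1: not 1>1, c = 0+4 = 4
p=1,j=2: not 1>2, c = 4+4 = 8
p=1,j=3: not 1>3, c = 8+4 = 12
p=2,j=1: 2>1, c = 12+1 = 13
p=2,j=2: not 2>2, c = 13+4 = 17
p=2,j=3: not 2>3, c = 17+4 = 21
p=2,j=4: not 2>4, c = 21+4 = 25
p=3,j=1: 3>1, c = 25+2 = 27
p=3,j=2: 3>2, c = 27+1 = 28
p=3,j=3: not 3>3, c = 28+4 = 32
p=3,j=4: not 3>4, c = 32+4 = 36
p=3,j=5: not 3>5, c = 36+4 = 40
p=4,j=1: 4>1, c = 40+3 = 43
p=4,j=2: 4>2, c = 43+2 = 45
p=4,j=3: 4>3, c = 45+1 = 46
p=4,j=4: not 4>4, c = 46+4 = 50
p=4,j=5: not 4>5, c = 50+4 = 54
p=4,j=6: not 4>6, c = 54+4 = 58
p=5,j=1: 5>1, c = 58+4 = 62
p=5,j=2: 5>2, c = 62+3 = 65
p=5,j=3: 5>3, c = 65+2 = 67
p=5,j=4: 5>4, c = 67+1 = 68
p=5,j=5: not 5>5, c = 68+4 = 72
p=5,j=6: not 5>6, c = 72+4 = 76
p=5,j=7: not 5>7, c = 76+4 = 80

80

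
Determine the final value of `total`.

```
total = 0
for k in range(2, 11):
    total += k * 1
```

54

k=2: total = 0+2*1 = 2
k=3: total = 2+3*1 = 5
k=4: total = 5+4*1 = 9
k=5: total = 9+5*1 = 14
k=6: total = 14+6*1 = 20
k=7: total = 20+7*1 = 27
k=8: total = 27+8*1 = 35
k=9: total = 35+9*1 = 44
k=10: total = 44+10*1 = 54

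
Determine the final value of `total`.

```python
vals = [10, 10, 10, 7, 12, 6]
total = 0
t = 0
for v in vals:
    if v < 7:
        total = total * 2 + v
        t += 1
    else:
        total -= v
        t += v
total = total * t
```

v=10: not <7, total = 0-10 = -10; t=10
v=10: not <7, total = (-10)-10 = -20; t=20
v=10: not <7, total = (-20)-10 = -30; t=30
v=7: not <7, total = (-30)-7 = -37; t=37
v=12: not <7, total = (-37)-12 = -49; t=49
v=6: <7, total = (-49)*2+6 = -92; t=50
total*t = (-92)*50 = -4600

-4600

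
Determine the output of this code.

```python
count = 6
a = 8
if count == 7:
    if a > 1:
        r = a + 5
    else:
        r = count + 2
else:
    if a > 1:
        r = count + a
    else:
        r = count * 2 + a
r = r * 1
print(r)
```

count=6, a=8
count == 7 is False; a > 1 is True
→ r = count + a = 14
r = 14*1 = 14

14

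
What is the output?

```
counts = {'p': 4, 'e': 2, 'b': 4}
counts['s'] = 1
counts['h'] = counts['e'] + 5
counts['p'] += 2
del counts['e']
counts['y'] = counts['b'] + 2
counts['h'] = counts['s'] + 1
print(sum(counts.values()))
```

counts['s'] = 1 → {'p': 4, 'e': 2, 'b': 4, 's': 1}
counts['h'] = counts['e']+5 = 7 → {'p': 4, 'e': 2, 'b': 4, 's': 1, 'h': 7}
counts['p'] = 4+2 = 6 → {'p': 6, 'e': 2, 'b': 4, 's': 1, 'h': 7}
del 'e' → {'p': 6, 'b': 4, 's': 1, 'h': 7}
counts['y'] = counts['b']+2 = 6 → {'p': 6, 'b': 4, 's': 1, 'h': 7, 'y': 6}
counts['h'] = counts['s']+1 = 2 → {'p': 6, 'b': 4, 's': 1, 'h': 2, 'y': 6}
sum of values = 19

19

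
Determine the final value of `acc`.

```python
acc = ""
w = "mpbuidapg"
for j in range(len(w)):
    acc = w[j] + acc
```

'gpadiubpm'

j=0: prepend 'm' → 'm'
j=1: prepend 'p' → 'pm'
j=2: prepend 'b' → 'bpm'
j=3: prepend 'u' → 'ubpm'
j=4: prepend 'i' → 'iubpm'
j=5: prepend 'd' → 'diubpm'
j=6: prepend 'a' → 'adiubpm'
j=7: prepend 'p' → 'padiubpm'
j=8: prepend 'g' → 'gpadiubpm'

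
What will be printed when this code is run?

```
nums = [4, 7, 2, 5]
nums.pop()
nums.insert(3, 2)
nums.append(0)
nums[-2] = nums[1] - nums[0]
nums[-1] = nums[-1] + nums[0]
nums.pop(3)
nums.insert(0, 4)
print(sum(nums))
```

21

pop() removes 5 → [4, 7, 2]
insert 2 at 3 → [4, 7, 2, 2]
append 0 → [4, 7, 2, 2, 0]
nums[-2] = nums[1]-nums[0] = 7-4 = 3 → [4, 7, 2, 3, 0]
nums[-1] = nums[-1]+nums[0] = 0+4 = 4 → [4, 7, 2, 3, 4]
pop(3) removes 3 → [4, 7, 2, 4]
insert 4 at 0 → [4, 4, 7, 2, 4]
sum = 21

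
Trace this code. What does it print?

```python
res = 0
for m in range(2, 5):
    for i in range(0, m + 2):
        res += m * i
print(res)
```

m=2,i=0: res = 0+0 = 0
m=2,i=1: res = 0+2 = 2
m=2,i=2: res = 2+4 = 6
m=2,i=3: res = 6+6 = 12
m=3,i=0: res = 12+0 = 12
m=3,i=1: res = 12+3 = 15
m=3,i=2: res = 15+6 = 21
m=3,i=3: res = 21+9 = 30
m=3,i=4: res = 30+12 = 42
m=4,i=0: res = 42+0 = 42
m=4,i=1: res = 42+4 = 46
m=4,i=2: res = 46+8 = 54
m=4,i=3: res = 54+12 = 66
m=4,i=4: res = 66+16 = 82
m=4,i=5: res = 82+20 = 102

102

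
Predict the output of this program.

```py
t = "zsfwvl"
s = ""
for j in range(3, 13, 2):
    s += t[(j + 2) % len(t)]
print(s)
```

j=3: add t[5]='l' → 'l'
j=5: add t[1]='s' → 'ls'
j=7: add t[3]='w' → 'lsw'
j=9: add t[5]='l' → 'lswl'
j=11: add t[1]='s' → 'lswls'

lswls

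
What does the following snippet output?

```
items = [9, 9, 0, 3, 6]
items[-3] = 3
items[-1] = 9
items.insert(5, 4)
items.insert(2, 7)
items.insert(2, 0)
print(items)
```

[9, 9, 0, 7, 3, 3, 9, 4]

items[-3] = 3 → [9, 9, 3, 3, 6]
items[-1] = 9 → [9, 9, 3, 3, 9]
insert 4 at 5 → [9, 9, 3, 3, 9, 4]
insert 7 at 2 → [9, 9, 7, 3, 3, 9, 4]
insert 0 at 2 → [9, 9, 0, 7, 3, 3, 9, 4]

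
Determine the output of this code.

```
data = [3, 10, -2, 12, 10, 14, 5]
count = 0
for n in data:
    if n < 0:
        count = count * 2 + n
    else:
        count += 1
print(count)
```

6

n=3: not <0, count = 0+1 = 1
n=10: not <0, count = 1+1 = 2
n=-2: <0, count = 2*2+(-2) = 2
n=12: not <0, count = 2+1 = 3
n=10: not <0, count = 3+1 = 4
n=14: not <0, count = 4+1 = 5
n=5: not <0, count = 5+1 = 6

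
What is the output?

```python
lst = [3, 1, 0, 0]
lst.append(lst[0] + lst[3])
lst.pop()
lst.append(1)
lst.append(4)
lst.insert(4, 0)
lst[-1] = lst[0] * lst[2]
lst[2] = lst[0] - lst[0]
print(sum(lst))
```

append lst[0]+lst[3] = 3+0 = 3 → [3, 1, 0, 0, 3]
pop() removes 3 → [3, 1, 0, 0]
append 1 → [3, 1, 0, 0, 1]
append 4 → [3, 1, 0, 0, 1, 4]
insert 0 at 4 → [3, 1, 0, 0, 0, 1, 4]
lst[-1] = lst[0]*lst[2] = 3*0 = 0 → [3, 1, 0, 0, 0, 1, 0]
lst[2] = lst[0]-lst[0] = 3-3 = 0 → [3, 1, 0, 0, 0, 1, 0]
sum = 5

5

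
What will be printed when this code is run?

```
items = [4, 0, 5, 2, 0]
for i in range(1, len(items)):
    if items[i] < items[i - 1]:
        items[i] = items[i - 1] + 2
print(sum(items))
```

40

i=1: 0<4, items[1] = 4+2 = 6 → [4, 6, 5, 2, 0]
i=2: 5<6, items[2] = 6+2 = 8 → [4, 6, 8, 2, 0]
i=3: 2<8, items[3] = 8+2 = 10 → [4, 6, 8, 10, 0]
i=4: 0<10, items[4] = 10+2 = 12 → [4, 6, 8, 10, 12]
sum = 40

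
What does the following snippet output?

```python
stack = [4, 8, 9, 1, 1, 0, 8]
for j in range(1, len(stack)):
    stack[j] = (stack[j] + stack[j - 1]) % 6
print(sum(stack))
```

22

j=1: stack[1] = (8+4)%6 = 0 → [4, 0, 9, 1, 1, 0, 8]
j=2: stack[2] = (9+0)%6 = 3 → [4, 0, 3, 1, 1, 0, 8]
j=3: stack[3] = (1+3)%6 = 4 → [4, 0, 3, 4, 1, 0, 8]
j=4: stack[4] = (1+4)%6 = 5 → [4, 0, 3, 4, 5, 0, 8]
j=5: stack[5] = (0+5)%6 = 5 → [4, 0, 3, 4, 5, 5, 8]
j=6: stack[6] = (8+5)%6 = 1 → [4, 0, 3, 4, 5, 5, 1]
sum = 22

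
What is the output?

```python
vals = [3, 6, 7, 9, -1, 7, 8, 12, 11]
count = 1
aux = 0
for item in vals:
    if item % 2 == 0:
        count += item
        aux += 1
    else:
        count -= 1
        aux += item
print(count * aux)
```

item=3: not even, count = 1-1 = 0; aux=3
item=6: even, count = 0+6 = 6; aux=4
item=7: not even, count = 6-1 = 5; aux=11
item=9: not even, count = 5-1 = 4; aux=20
item=-1: not even, count = 4-1 = 3; aux=19
item=7: not even, count = 3-1 = 2; aux=26
item=8: even, count = 2+8 = 10; aux=27
item=12: even, count = 10+12 = 22; aux=28
item=11: not even, count = 22-1 = 21; aux=39
count*aux = 21*39 = 819

819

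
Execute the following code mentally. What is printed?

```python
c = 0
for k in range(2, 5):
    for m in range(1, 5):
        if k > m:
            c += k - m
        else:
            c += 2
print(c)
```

k=2,m=1: 2>1, c = 0+1 = 1
k=2,m=2: not 2>2, c = 1+2 = 3
k=2,m=3: not 2>3, c = 3+2 = 5
k=2,m=4: not 2>4, c = 5+2 = 7
k=3,m=1: 3>1, c = 7+2 = 9
k=3,m=2: 3>2, c = 9+1 = 10
k=3,m=3: not 3>3, c = 10+2 = 12
k=3,m=4: not 3>4, c = 12+2 = 14
k=4,m=1: 4>1, c = 14+3 = 17
k=4,m=2: 4>2, c = 17+2 = 19
k=4,m=3: 4>3, c = 19+1 = 20
k=4,m=4: not 4>4, c = 20+2 = 22

22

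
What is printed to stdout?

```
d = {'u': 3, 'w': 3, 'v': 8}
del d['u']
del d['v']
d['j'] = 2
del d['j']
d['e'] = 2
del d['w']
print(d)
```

del 'u' → {'w': 3, 'v': 8}
del 'v' → {'w': 3}
d['j'] = 2 → {'w': 3, 'j': 2}
del 'j' → {'w': 3}
d['e'] = 2 → {'w': 3, 'e': 2}
del 'w' → {'e': 2}

{'e': 2}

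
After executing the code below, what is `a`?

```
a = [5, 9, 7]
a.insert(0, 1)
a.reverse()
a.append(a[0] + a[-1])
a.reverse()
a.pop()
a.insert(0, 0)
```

[0, 8, 1, 5, 9]

insert 1 at 0 → [1, 5, 9, 7]
reverse → [7, 9, 5, 1]
append a[0]+a[-1] = 7+1 = 8 → [7, 9, 5, 1, 8]
reverse → [8, 1, 5, 9, 7]
pop() removes 7 → [8, 1, 5, 9]
insert 0 at 0 → [0, 8, 1, 5, 9]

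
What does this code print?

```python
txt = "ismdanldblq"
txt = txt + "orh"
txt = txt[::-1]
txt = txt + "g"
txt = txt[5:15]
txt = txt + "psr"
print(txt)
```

+ 'orh' → 'ismdanldblqorh'
reverse → 'hroqlbdlnadmsi'
+ 'g' → 'hroqlbdlnadmsig'
slice [5:15] → 'bdlnadmsig'
+ 'psr' → 'bdlnadmsigpsr'

bdlnadmsigpsr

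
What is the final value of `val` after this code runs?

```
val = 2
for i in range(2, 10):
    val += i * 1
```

46

i=2: val = 2+2*1 = 4
i=3: val = 4+3*1 = 7
i=4: val = 7+4*1 = 11
i=5: val = 11+5*1 = 16
i=6: val = 16+6*1 = 22
i=7: val = 22+7*1 = 29
i=8: val = 29+8*1 = 37
i=9: val = 37+9*1 = 46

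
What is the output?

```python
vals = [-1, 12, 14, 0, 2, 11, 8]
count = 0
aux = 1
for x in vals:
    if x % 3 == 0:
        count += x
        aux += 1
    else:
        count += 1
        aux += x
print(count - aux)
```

-20

x=-1: not %3==0, count = 0+1 = 1; aux=0
x=12: %3==0, count = 1+12 = 13; aux=1
x=14: not %3==0, count = 13+1 = 14; aux=15
x=0: %3==0, count = 14+0 = 14; aux=16
x=2: not %3==0, count = 14+1 = 15; aux=18
x=11: not %3==0, count = 15+1 = 16; aux=29
x=8: not %3==0, count = 16+1 = 17; aux=37
count-aux = 17-37 = -20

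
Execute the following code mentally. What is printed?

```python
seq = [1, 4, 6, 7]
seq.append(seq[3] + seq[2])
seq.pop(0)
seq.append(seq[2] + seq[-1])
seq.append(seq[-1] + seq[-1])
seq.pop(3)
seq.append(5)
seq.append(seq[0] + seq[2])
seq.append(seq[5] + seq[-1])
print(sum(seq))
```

append seq[3]+seq[2] = 7+6 = 13 → [1, 4, 6, 7, 13]
pop(0) removes 1 → [4, 6, 7, 13]
append seq[2]+seq[-1] = 7+13 = 20 → [4, 6, 7, 13, 20]
append seq[-1]+seq[-1] = 20+20 = 40 → [4, 6, 7, 13, 20, 40]
pop(3) removes 13 → [4, 6, 7, 20, 40]
append 5 → [4, 6, 7, 20, 40, 5]
append seq[0]+seq[2] = 4+7 = 11 → [4, 6, 7, 20, 40, 5, 11]
append seq[5]+seq[-1] = 5+11 = 16 → [4, 6, 7, 20, 40, 5, 11, 16]
sum = 109

109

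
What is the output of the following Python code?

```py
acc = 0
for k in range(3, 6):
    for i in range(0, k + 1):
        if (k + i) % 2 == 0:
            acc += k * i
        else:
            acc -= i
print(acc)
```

69

k=3,i=0: odd sum, acc = 0-0 = 0
k=3,i=1: even sum, acc = 0+3 = 3
k=3,i=2: odd sum, acc = 3-2 = 1
k=3,i=3: even sum, acc = 1+9 = 10
k=4,i=0: even sum, acc = 10+0 = 10
k=4,i=1: odd sum, acc = 10-1 = 9
k=4,i=2: even sum, acc = 9+8 = 17
k=4,i=3: odd sum, acc = 17-3 = 14
k=4,i=4: even sum, acc = 14+16 = 30
k=5,i=0: odd sum, acc = 30-0 = 30
k=5,i=1: even sum, acc = 30+5 = 35
k=5,i=2: odd sum, acc = 35-2 = 33
k=5,i=3: even sum, acc = 33+15 = 48
k=5,i=4: odd sum, acc = 48-4 = 44
k=5,i=5: even sum, acc = 44+25 = 69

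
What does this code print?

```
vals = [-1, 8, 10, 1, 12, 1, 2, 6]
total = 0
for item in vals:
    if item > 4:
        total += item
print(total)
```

item=-1: not >4
item=8: >4, total = 0+8 = 8
item=10: >4, total = 8+10 = 18
item=1: not >4
item=12: >4, total = 18+12 = 30
item=1: not >4
item=2: not >4
item=6: >4, total = 30+6 = 36

36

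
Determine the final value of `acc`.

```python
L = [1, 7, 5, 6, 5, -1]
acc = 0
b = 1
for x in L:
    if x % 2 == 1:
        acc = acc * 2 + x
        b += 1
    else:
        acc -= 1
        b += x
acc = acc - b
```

85

x=1: odd, acc = 0*2+1 = 1; b=2
x=7: odd, acc = 1*2+7 = 9; b=3
x=5: odd, acc = 9*2+5 = 23; b=4
x=6: not odd, acc = 23-1 = 22; b=10
x=5: odd, acc = 22*2+5 = 49; b=11
x=-1: odd, acc = 49*2+(-1) = 97; b=12
acc-b = 97-12 = 85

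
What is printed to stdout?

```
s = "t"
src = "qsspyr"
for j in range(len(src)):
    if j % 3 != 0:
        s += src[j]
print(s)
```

j=0: skip
j=1: add 's' → 'ts'
j=2: add 's' → 'tss'
j=3: skip
j=4: add 'y' → 'tssy'
j=5: add 'r' → 'tssyr'

tssyr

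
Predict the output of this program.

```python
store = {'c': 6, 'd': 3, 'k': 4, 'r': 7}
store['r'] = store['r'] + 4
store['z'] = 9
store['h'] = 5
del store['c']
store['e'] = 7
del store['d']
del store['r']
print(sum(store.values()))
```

store['r'] = store['r']+4 = 11 → {'c': 6, 'd': 3, 'k': 4, 'r': 11}
store['z'] = 9 → {'c': 6, 'd': 3, 'k': 4, 'r': 11, 'z': 9}
store['h'] = 5 → {'c': 6, 'd': 3, 'k': 4, 'r': 11, 'z': 9, 'h': 5}
del 'c' → {'d': 3, 'k': 4, 'r': 11, 'z': 9, 'h': 5}
store['e'] = 7 → {'d': 3, 'k': 4, 'r': 11, 'z': 9, 'h': 5, 'e': 7}
del 'd' → {'k': 4, 'r': 11, 'z': 9, 'h': 5, 'e': 7}
del 'r' → {'k': 4, 'z': 9, 'h': 5, 'e': 7}
sum of values = 25

25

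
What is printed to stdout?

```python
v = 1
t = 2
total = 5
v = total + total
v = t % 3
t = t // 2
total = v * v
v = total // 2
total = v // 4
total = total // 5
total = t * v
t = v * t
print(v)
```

2

v = 5+5 = 10
v = 2%3 = 2
t = 2//2 = 1
total = 2*2 = 4
v = 4//2 = 2
total = 2//4 = 0
total = 0//5 = 0
total = 1*2 = 2
t = 2*1 = 2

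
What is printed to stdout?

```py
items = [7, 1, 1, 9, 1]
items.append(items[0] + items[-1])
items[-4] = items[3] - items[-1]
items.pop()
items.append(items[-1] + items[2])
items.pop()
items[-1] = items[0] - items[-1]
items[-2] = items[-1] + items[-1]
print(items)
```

[7, 1, 1, 12, 6]

append items[0]+items[-1] = 7+1 = 8 → [7, 1, 1, 9, 1, 8]
items[-4] = items[3]-items[-1] = 9-8 = 1 → [7, 1, 1, 9, 1, 8]
pop() removes 8 → [7, 1, 1, 9, 1]
append items[-1]+items[2] = 1+1 = 2 → [7, 1, 1, 9, 1, 2]
pop() removes 2 → [7, 1, 1, 9, 1]
items[-1] = items[0]-items[-1] = 7-1 = 6 → [7, 1, 1, 9, 6]
items[-2] = items[-1]+items[-1] = 6+6 = 12 → [7, 1, 1, 12, 6]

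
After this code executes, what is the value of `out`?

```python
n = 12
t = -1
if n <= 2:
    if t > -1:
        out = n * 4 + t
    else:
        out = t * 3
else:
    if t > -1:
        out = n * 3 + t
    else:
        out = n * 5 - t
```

n=12, t=-1
n <= 2 is False; t > -1 is False
→ out = n * 5 - t = 61

61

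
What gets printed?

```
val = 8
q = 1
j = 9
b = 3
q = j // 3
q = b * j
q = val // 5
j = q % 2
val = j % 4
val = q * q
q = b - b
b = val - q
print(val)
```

q = 9//3 = 3
q = 3*9 = 27
q = 8//5 = 1
j = 1%2 = 1
val = 1%4 = 1
val = 1*1 = 1
q = 3-3 = 0
b = 1-0 = 1

1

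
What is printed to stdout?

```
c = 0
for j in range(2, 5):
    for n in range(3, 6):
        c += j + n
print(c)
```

j=2,n=3: c = 0+5 = 5
j=2,n=4: c = 5+6 = 11
j=2,n=5: c = 11+7 = 18
j=3,n=3: c = 18+6 = 24
j=3,n=4: c = 24+7 = 31
j=3,n=5: c = 31+8 = 39
j=4,n=3: c = 39+7 = 46
j=4,n=4: c = 46+8 = 54
j=4,n=5: c = 54+9 = 63

63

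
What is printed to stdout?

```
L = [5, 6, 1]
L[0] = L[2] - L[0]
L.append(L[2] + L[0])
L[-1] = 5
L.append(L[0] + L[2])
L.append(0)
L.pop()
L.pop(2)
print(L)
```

[-4, 6, 5, -3]

L[0] = L[2]-L[0] = 1-5 = -4 → [-4, 6, 1]
append L[2]+L[0] = 1+(-4) = -3 → [-4, 6, 1, -3]
L[-1] = 5 → [-4, 6, 1, 5]
append L[0]+L[2] = (-4)+1 = -3 → [-4, 6, 1, 5, -3]
append 0 → [-4, 6, 1, 5, -3, 0]
pop() removes 0 → [-4, 6, 1, 5, -3]
pop(2) removes 1 → [-4, 6, 5, -3]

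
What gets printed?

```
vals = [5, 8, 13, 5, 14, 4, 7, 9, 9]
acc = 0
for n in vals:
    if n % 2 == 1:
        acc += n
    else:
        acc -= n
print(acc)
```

n=5: odd, acc = 0+5 = 5
n=8: not odd, acc = 5-8 = -3
n=13: odd, acc = (-3)+13 = 10
n=5: odd, acc = 10+5 = 15
n=14: not odd, acc = 15-14 = 1
n=4: not odd, acc = 1-4 = -3
n=7: odd, acc = (-3)+7 = 4
n=9: odd, acc = 4+9 = 13
n=9: odd, acc = 13+9 = 22

22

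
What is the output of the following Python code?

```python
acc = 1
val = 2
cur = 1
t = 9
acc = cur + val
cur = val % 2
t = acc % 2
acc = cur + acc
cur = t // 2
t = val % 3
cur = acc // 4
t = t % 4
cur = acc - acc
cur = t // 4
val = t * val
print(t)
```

acc = 1+2 = 3
cur = 2%2 = 0
t = 3%2 = 1
acc = 0+3 = 3
cur = 1//2 = 0
t = 2%3 = 2
cur = 3//4 = 0
t = 2%4 = 2
cur = 3-3 = 0
cur = 2//4 = 0
val = 2*2 = 4

2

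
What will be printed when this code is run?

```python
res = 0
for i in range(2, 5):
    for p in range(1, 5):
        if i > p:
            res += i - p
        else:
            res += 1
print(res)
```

i=2,p=1: 2>1, res = 0+1 = 1
i=2,p=2: not 2>2, res = 1+1 = 2
i=2,p=3: not 2>3, res = 2+1 = 3
i=2,p=4: not 2>4, res = 3+1 = 4
i=3,p=1: 3>1, res = 4+2 = 6
i=3,p=2: 3>2, res = 6+1 = 7
i=3,p=3: not 3>3, res = 7+1 = 8
i=3,p=4: not 3>4, res = 8+1 = 9
i=4,p=1: 4>1, res = 9+3 = 12
i=4,p=2: 4>2, res = 12+2 = 14
i=4,p=3: 4>3, res = 14+1 = 15
i=4,p=4: not 4>4, res = 15+1 = 16

16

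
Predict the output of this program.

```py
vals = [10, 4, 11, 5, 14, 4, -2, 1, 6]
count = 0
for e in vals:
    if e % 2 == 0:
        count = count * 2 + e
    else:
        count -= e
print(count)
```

256

e=10: even, count = 0*2+10 = 10
e=4: even, count = 10*2+4 = 24
e=11: not even, count = 24-11 = 13
e=5: not even, count = 13-5 = 8
e=14: even, count = 8*2+14 = 30
e=4: even, count = 30*2+4 = 64
e=-2: even, count = 64*2+(-2) = 126
e=1: not even, count = 126-1 = 125
e=6: even, count = 125*2+6 = 256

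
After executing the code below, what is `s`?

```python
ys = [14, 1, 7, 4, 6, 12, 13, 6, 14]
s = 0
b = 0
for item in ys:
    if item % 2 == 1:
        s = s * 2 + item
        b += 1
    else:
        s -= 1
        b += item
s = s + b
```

74

item=14: not odd, s = 0-1 = -1; b=14
item=1: odd, s = (-1)*2+1 = -1; b=15
item=7: odd, s = (-1)*2+7 = 5; b=16
item=4: not odd, s = 5-1 = 4; b=20
item=6: not odd, s = 4-1 = 3; b=26
item=12: not odd, s = 3-1 = 2; b=38
item=13: odd, s = 2*2+13 = 17; b=39
item=6: not odd, s = 17-1 = 16; b=45
item=14: not odd, s = 16-1 = 15; b=59
s+b = 15+59 = 74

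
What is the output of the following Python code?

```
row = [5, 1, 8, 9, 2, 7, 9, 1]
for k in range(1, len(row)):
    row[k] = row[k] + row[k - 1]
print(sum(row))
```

k=1: row[1] = 1+5 = 6 → [5, 6, 8, 9, 2, 7, 9, 1]
k=2: row[2] = 8+6 = 14 → [5, 6, 14, 9, 2, 7, 9, 1]
k=3: row[3] = 9+14 = 23 → [5, 6, 14, 23, 2, 7, 9, 1]
k=4: row[4] = 2+23 = 25 → [5, 6, 14, 23, 25, 7, 9, 1]
k=5: row[5] = 7+25 = 32 → [5, 6, 14, 23, 25, 32, 9, 1]
k=6: row[6] = 9+32 = 41 → [5, 6, 14, 23, 25, 32, 41, 1]
k=7: row[7] = 1+41 = 42 → [5, 6, 14, 23, 25, 32, 41, 42]
sum = 188

188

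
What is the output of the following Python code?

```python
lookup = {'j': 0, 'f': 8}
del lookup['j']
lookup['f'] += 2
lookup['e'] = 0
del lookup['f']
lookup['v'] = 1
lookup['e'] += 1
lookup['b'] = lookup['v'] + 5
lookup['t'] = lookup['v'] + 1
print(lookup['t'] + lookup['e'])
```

del 'j' → {'f': 8}
lookup['f'] = 8+2 = 10 → {'f': 10}
lookup['e'] = 0 → {'f': 10, 'e': 0}
del 'f' → {'e': 0}
lookup['v'] = 1 → {'e': 0, 'v': 1}
lookup['e'] = 0+1 = 1 → {'e': 1, 'v': 1}
lookup['b'] = lookup['v']+5 = 6 → {'e': 1, 'v': 1, 'b': 6}
lookup['t'] = lookup['v']+1 = 2 → {'e': 1, 'v': 1, 'b': 6, 't': 2}
lookup['t']+lookup['e'] = 2+1 = 3

3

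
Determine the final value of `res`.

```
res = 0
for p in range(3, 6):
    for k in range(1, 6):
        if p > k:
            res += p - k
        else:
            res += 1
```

25

p=3,k=1: 3>1, res = 0+2 = 2
p=3,k=2: 3>2, res = 2+1 = 3
p=3,k=3: not 3>3, res = 3+1 = 4
p=3,k=4: not 3>4, res = 4+1 = 5
p=3,k=5: not 3>5, res = 5+1 = 6
p=4,k=1: 4>1, res = 6+3 = 9
p=4,k=2: 4>2, res = 9+2 = 11
p=4,k=3: 4>3, res = 11+1 = 12
p=4,k=4: not 4>4, res = 12+1 = 13
p=4,k=5: not 4>5, res = 13+1 = 14
p=5,k=1: 5>1, res = 14+4 = 18
p=5,k=2: 5>2, res = 18+3 = 21
p=5,k=3: 5>3, res = 21+2 = 23
p=5,k=4: 5>4, res = 23+1 = 24
p=5,k=5: not 5>5, res = 24+1 = 25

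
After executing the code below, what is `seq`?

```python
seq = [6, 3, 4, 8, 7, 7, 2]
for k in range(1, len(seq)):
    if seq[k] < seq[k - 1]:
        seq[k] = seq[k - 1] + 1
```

[6, 7, 8, 8, 9, 10, 11]

k=1: 3<6, seq[1] = 6+1 = 7 → [6, 7, 4, 8, 7, 7, 2]
k=2: 4<7, seq[2] = 7+1 = 8 → [6, 7, 8, 8, 7, 7, 2]
k=3: 8>=8, unchanged → [6, 7, 8, 8, 7, 7, 2]
k=4: 7<8, seq[4] = 8+1 = 9 → [6, 7, 8, 8, 9, 7, 2]
k=5: 7<9, seq[5] = 9+1 = 10 → [6, 7, 8, 8, 9, 10, 2]
k=6: 2<10, seq[6] = 10+1 = 11 → [6, 7, 8, 8, 9, 10, 11]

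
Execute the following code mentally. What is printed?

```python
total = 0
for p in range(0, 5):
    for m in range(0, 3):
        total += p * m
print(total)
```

30

p=0,m=0: total = 0+0 = 0
p=0,m=1: total = 0+0 = 0
p=0,m=2: total = 0+0 = 0
p=1,m=0: total = 0+0 = 0
p=1,m=1: total = 0+1 = 1
p=1,m=2: total = 1+2 = 3
p=2,m=0: total = 3+0 = 3
p=2,m=1: total = 3+2 = 5
p=2,m=2: total = 5+4 = 9
p=3,m=0: total = 9+0 = 9
p=3,m=1: total = 9+3 = 12
p=3,m=2: total = 12+6 = 18
p=4,m=0: total = 18+0 = 18
p=4,m=1: total = 18+4 = 22
p=4,m=2: total = 22+8 = 30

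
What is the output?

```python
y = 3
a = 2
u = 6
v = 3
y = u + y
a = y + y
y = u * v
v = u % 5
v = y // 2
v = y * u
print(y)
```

18

y = 6+3 = 9
a = 9+9 = 18
y = 6*3 = 18
v = 6%5 = 1
v = 18//2 = 9
v = 18*6 = 108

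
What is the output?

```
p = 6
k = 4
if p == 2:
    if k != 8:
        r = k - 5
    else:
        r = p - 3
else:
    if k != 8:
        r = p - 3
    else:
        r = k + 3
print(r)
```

3

p=6, k=4
p == 2 is False; k != 8 is True
→ r = p - 3 = 3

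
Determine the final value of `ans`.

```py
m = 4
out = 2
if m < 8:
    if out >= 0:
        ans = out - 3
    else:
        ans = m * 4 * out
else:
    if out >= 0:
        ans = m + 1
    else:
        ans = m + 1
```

-1

m=4, out=2
m < 8 is True; out >= 0 is True
→ ans = out - 3 = -1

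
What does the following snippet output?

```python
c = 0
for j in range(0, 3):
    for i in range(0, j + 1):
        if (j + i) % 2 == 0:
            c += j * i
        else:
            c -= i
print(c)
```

j=0,i=0: even sum, c = 0+0 = 0
j=1,i=0: odd sum, c = 0-0 = 0
j=1,i=1: even sum, c = 0+1 = 1
j=2,i=0: even sum, c = 1+0 = 1
j=2,i=1: odd sum, c = 1-1 = 0
j=2,i=2: even sum, c = 0+4 = 4

4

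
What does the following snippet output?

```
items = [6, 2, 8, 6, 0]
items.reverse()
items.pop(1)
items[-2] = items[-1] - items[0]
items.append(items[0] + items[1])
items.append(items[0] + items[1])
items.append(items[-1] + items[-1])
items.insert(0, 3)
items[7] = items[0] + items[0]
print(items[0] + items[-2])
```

11

reverse → [0, 6, 8, 2, 6]
pop(1) removes 6 → [0, 8, 2, 6]
items[-2] = items[-1]-items[0] = 6-0 = 6 → [0, 8, 6, 6]
append items[0]+items[1] = 0+8 = 8 → [0, 8, 6, 6, 8]
append items[0]+items[1] = 0+8 = 8 → [0, 8, 6, 6, 8, 8]
append items[-1]+items[-1] = 8+8 = 16 → [0, 8, 6, 6, 8, 8, 16]
insert 3 at 0 → [3, 0, 8, 6, 6, 8, 8, 16]
items[7] = items[0]+items[0] = 3+3 = 6 → [3, 0, 8, 6, 6, 8, 8, 6]
items[0]+items[-2] = 3+8 = 11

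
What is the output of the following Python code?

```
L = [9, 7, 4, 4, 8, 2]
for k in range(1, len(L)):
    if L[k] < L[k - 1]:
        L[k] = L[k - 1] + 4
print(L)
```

k=1: 7<9, L[1] = 9+4 = 13 → [9, 13, 4, 4, 8, 2]
k=2: 4<13, L[2] = 13+4 = 17 → [9, 13, 17, 4, 8, 2]
k=3: 4<17, L[3] = 17+4 = 21 → [9, 13, 17, 21, 8, 2]
k=4: 8<21, L[4] = 21+4 = 25 → [9, 13, 17, 21, 25, 2]
k=5: 2<25, L[5] = 25+4 = 29 → [9, 13, 17, 21, 25, 29]

[9, 13, 17, 21, 25, 29]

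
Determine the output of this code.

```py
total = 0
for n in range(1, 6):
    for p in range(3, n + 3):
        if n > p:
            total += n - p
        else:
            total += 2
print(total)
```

28

n=1,p=3: not 1>3, total = 0+2 = 2
n=2,p=3: not 2>3, total = 2+2 = 4
n=2,p=4: not 2>4, total = 4+2 = 6
n=3,p=3: not 3>3, total = 6+2 = 8
n=3,p=4: not 3>4, total = 8+2 = 10
n=3,p=5: not 3>5, total = 10+2 = 12
n=4,p=3: 4>3, total = 12+1 = 13
n=4,p=4: not 4>4, total = 13+2 = 15
n=4,p=5: not 4>5, total = 15+2 = 17
n=4,p=6: not 4>6, total = 17+2 = 19
n=5,p=3: 5>3, total = 19+2 = 21
n=5,p=4: 5>4, total = 21+1 = 22
n=5,p=5: not 5>5, total = 22+2 = 24
n=5,p=6: not 5>6, total = 24+2 = 26
n=5,p=7: not 5>7, total = 26+2 = 28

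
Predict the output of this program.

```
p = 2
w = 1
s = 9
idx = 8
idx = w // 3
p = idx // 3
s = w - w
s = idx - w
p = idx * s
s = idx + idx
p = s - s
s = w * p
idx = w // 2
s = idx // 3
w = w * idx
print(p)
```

0

idx = 1//3 = 0
p = 0//3 = 0
s = 1-1 = 0
s = 0-1 = -1
p = 0*(-1) = 0
s = 0+0 = 0
p = 0-0 = 0
s = 1*0 = 0
idx = 1//2 = 0
s = 0//3 = 0
w = 1*0 = 0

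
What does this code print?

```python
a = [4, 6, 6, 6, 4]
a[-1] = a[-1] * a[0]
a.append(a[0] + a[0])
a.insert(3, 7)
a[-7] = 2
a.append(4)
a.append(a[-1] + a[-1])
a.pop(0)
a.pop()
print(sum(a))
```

a[-1] = a[-1]*a[0] = 4*4 = 16 → [4, 6, 6, 6, 16]
append a[0]+a[0] = 4+4 = 8 → [4, 6, 6, 6, 16, 8]
insert 7 at 3 → [4, 6, 6, 7, 6, 16, 8]
a[-7] = 2 → [2, 6, 6, 7, 6, 16, 8]
append 4 → [2, 6, 6, 7, 6, 16, 8, 4]
append a[-1]+a[-1] = 4+4 = 8 → [2, 6, 6, 7, 6, 16, 8, 4, 8]
pop(0) removes 2 → [6, 6, 7, 6, 16, 8, 4, 8]
pop() removes 8 → [6, 6, 7, 6, 16, 8, 4]
sum = 53

53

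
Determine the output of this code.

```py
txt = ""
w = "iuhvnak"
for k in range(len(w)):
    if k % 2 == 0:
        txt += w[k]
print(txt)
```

k=0: add 'i' → 'i'
k=1: skip
k=2: add 'h' → 'ih'
k=3: skip
k=4: add 'n' → 'ihn'
k=5: skip
k=6: add 'k' → 'ihnk'

ihnk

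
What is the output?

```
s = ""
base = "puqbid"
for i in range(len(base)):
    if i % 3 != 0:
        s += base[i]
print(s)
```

uqid

i=0: skip
i=1: add 'u' → 'u'
i=2: add 'q' → 'uq'
i=3: skip
i=4: add 'i' → 'uqi'
i=5: add 'd' → 'uqid'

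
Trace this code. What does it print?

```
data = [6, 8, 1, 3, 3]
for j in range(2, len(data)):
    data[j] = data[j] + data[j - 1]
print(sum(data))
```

j=2: data[2] = 1+8 = 9 → [6, 8, 9, 3, 3]
j=3: data[3] = 3+9 = 12 → [6, 8, 9, 12, 3]
j=4: data[4] = 3+12 = 15 → [6, 8, 9, 12, 15]
sum = 50

50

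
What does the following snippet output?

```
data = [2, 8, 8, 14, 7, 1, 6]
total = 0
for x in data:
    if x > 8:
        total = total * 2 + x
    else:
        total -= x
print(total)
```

-36

x=2: not >8, total = 0-2 = -2
x=8: not >8, total = (-2)-8 = -10
x=8: not >8, total = (-10)-8 = -18
x=14: >8, total = (-18)*2+14 = -22
x=7: not >8, total = (-22)-7 = -29
x=1: not >8, total = (-29)-1 = -30
x=6: not >8, total = (-30)-6 = -36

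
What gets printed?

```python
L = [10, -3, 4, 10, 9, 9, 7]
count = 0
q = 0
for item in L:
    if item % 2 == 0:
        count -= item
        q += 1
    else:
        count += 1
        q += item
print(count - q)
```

item=10: even, count = 0-10 = -10; q=1
item=-3: not even, count = (-10)+1 = -9; q=-2
item=4: even, count = (-9)-4 = -13; q=-1
item=10: even, count = (-13)-10 = -23; q=0
item=9: not even, count = (-23)+1 = -22; q=9
item=9: not even, count = (-22)+1 = -21; q=18
item=7: not even, count = (-21)+1 = -20; q=25
count-q = (-20)-25 = -45

-45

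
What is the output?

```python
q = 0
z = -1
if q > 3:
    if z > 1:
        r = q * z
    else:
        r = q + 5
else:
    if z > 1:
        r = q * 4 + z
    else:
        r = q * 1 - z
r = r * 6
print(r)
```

q=0, z=-1
q > 3 is False; z > 1 is False
→ r = q * 1 - z = 1
r = 1*6 = 6

6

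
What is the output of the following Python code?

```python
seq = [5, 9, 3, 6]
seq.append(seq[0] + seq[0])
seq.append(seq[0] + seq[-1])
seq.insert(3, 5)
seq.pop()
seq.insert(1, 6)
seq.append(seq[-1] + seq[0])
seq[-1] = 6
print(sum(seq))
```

50

append seq[0]+seq[0] = 5+5 = 10 → [5, 9, 3, 6, 10]
append seq[0]+seq[-1] = 5+10 = 15 → [5, 9, 3, 6, 10, 15]
insert 5 at 3 → [5, 9, 3, 5, 6, 10, 15]
pop() removes 15 → [5, 9, 3, 5, 6, 10]
insert 6 at 1 → [5, 6, 9, 3, 5, 6, 10]
append seq[-1]+seq[0] = 10+5 = 15 → [5, 6, 9, 3, 5, 6, 10, 15]
seq[-1] = 6 → [5, 6, 9, 3, 5, 6, 10, 6]
sum = 50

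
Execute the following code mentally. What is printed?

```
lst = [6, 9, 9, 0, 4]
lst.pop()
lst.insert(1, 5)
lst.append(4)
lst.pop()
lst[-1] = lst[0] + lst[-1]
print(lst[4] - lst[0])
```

pop() removes 4 → [6, 9, 9, 0]
insert 5 at 1 → [6, 5, 9, 9, 0]
append 4 → [6, 5, 9, 9, 0, 4]
pop() removes 4 → [6, 5, 9, 9, 0]
lst[-1] = lst[0]+lst[-1] = 6+0 = 6 → [6, 5, 9, 9, 6]
lst[4]-lst[0] = 6-6 = 0

0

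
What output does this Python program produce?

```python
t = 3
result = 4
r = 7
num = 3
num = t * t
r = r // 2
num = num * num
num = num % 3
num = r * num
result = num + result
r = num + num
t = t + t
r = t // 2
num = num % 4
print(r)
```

3

num = 3*3 = 9
r = 7//2 = 3
num = 9*9 = 81
num = 81%3 = 0
num = 3*0 = 0
result = 0+4 = 4
r = 0+0 = 0
t = 3+3 = 6
r = 6//2 = 3
num = 0%4 = 0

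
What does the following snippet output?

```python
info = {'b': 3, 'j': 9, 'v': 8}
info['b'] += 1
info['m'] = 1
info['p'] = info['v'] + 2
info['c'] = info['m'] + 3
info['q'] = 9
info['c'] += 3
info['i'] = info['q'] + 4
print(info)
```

{'b': 4, 'j': 9, 'v': 8, 'm': 1, 'p': 10, 'c': 7, 'q': 9, 'i': 13}

info['b'] = 3+1 = 4 → {'b': 4, 'j': 9, 'v': 8}
info['m'] = 1 → {'b': 4, 'j': 9, 'v': 8, 'm': 1}
info['p'] = info['v']+2 = 10 → {'b': 4, 'j': 9, 'v': 8, 'm': 1, 'p': 10}
info['c'] = info['m']+3 = 4 → {'b': 4, 'j': 9, 'v': 8, 'm': 1, 'p': 10, 'c': 4}
info['q'] = 9 → {'b': 4, 'j': 9, 'v': 8, 'm': 1, 'p': 10, 'c': 4, 'q': 9}
info['c'] = 4+3 = 7 → {'b': 4, 'j': 9, 'v': 8, 'm': 1, 'p': 10, 'c': 7, 'q': 9}
info['i'] = info['q']+4 = 13 → {'b': 4, 'j': 9, 'v': 8, 'm': 1, 'p': 10, 'c': 7, 'q': 9, 'i': 13}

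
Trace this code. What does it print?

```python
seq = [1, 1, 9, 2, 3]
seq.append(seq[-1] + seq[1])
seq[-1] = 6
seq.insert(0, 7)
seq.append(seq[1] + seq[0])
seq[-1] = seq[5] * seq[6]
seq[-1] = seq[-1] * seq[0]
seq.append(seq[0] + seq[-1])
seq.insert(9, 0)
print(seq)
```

[7, 1, 1, 9, 2, 3, 6, 126, 133, 0]

append seq[-1]+seq[1] = 3+1 = 4 → [1, 1, 9, 2, 3, 4]
seq[-1] = 6 → [1, 1, 9, 2, 3, 6]
insert 7 at 0 → [7, 1, 1, 9, 2, 3, 6]
append seq[1]+seq[0] = 1+7 = 8 → [7, 1, 1, 9, 2, 3, 6, 8]
seq[-1] = seq[5]*seq[6] = 3*6 = 18 → [7, 1, 1, 9, 2, 3, 6, 18]
seq[-1] = seq[-1]*seq[0] = 18*7 = 126 → [7, 1, 1, 9, 2, 3, 6, 126]
append seq[0]+seq[-1] = 7+126 = 133 → [7, 1, 1, 9, 2, 3, 6, 126, 133]
insert 0 at 9 → [7, 1, 1, 9, 2, 3, 6, 126, 133, 0]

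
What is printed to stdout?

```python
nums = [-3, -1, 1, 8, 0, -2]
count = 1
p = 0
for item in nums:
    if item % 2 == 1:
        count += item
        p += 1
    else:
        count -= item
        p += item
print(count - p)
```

item=-3: odd, count = 1+(-3) = -2; p=1
item=-1: odd, count = (-2)+(-1) = -3; p=2
item=1: odd, count = (-3)+1 = -2; p=3
item=8: not odd, count = (-2)-8 = -10; p=11
item=0: not odd, count = (-10)-0 = -10; p=11
item=-2: not odd, count = (-10)-(-2) = -8; p=9
count-p = (-8)-9 = -17

-17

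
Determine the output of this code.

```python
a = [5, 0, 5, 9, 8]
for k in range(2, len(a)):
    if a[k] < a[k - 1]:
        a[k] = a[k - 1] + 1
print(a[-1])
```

10

k=2: 5>=0, unchanged → [5, 0, 5, 9, 8]
k=3: 9>=5, unchanged → [5, 0, 5, 9, 8]
k=4: 8<9, a[4] = 9+1 = 10 → [5, 0, 5, 9, 10]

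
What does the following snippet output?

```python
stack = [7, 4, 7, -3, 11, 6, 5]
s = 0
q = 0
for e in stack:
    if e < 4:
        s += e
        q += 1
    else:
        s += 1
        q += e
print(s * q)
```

e=7: not <4, s = 0+1 = 1; q=7
e=4: not <4, s = 1+1 = 2; q=11
e=7: not <4, s = 2+1 = 3; q=18
e=-3: <4, s = 3+(-3) = 0; q=19
e=11: not <4, s = 0+1 = 1; q=30
e=6: not <4, s = 1+1 = 2; q=36
e=5: not <4, s = 2+1 = 3; q=41
s*q = 3*41 = 123

123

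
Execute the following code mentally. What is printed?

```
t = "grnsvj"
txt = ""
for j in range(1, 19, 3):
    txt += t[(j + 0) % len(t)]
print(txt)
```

rvrvrv

j=1: add t[1]='r' → 'r'
j=4: add t[4]='v' → 'rv'
j=7: add t[1]='r' → 'rvr'
j=10: add t[4]='v' → 'rvrv'
j=13: add t[1]='r' → 'rvrvr'
j=16: add t[4]='v' → 'rvrvrv'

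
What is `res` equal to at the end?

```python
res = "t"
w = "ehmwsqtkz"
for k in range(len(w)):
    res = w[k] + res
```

'zktqswmhet'

k=0: prepend 'e' → 'et'
k=1: prepend 'h' → 'het'
k=2: prepend 'm' → 'mhet'
k=3: prepend 'w' → 'wmhet'
k=4: prepend 's' → 'swmhet'
k=5: prepend 'q' → 'qswmhet'
k=6: prepend 't' → 'tqswmhet'
k=7: prepend 'k' → 'ktqswmhet'
k=8: prepend 'z' → 'zktqswmhet'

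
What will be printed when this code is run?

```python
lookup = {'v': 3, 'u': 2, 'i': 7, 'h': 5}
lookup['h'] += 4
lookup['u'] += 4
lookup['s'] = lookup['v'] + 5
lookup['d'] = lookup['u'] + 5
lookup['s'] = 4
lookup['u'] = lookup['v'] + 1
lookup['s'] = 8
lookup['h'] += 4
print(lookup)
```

lookup['h'] = 5+4 = 9 → {'v': 3, 'u': 2, 'i': 7, 'h': 9}
lookup['u'] = 2+4 = 6 → {'v': 3, 'u': 6, 'i': 7, 'h': 9}
lookup['s'] = lookup['v']+5 = 8 → {'v': 3, 'u': 6, 'i': 7, 'h': 9, 's': 8}
lookup['d'] = lookup['u']+5 = 11 → {'v': 3, 'u': 6, 'i': 7, 'h': 9, 's': 8, 'd': 11}
lookup['s'] = 4 → {'v': 3, 'u': 6, 'i': 7, 'h': 9, 's': 4, 'd': 11}
lookup['u'] = lookup['v']+1 = 4 → {'v': 3, 'u': 4, 'i': 7, 'h': 9, 's': 4, 'd': 11}
lookup['s'] = 8 → {'v': 3, 'u': 4, 'i': 7, 'h': 9, 's': 8, 'd': 11}
lookup['h'] = 9+4 = 13 → {'v': 3, 'u': 4, 'i': 7, 'h': 13, 's': 8, 'd': 11}

{'v': 3, 'u': 4, 'i': 7, 'h': 13, 's': 8, 'd': 11}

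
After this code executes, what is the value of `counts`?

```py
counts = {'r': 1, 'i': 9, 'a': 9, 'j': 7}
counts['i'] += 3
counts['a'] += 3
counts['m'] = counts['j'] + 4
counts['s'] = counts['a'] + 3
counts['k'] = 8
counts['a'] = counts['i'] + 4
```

counts['i'] = 9+3 = 12 → {'r': 1, 'i': 12, 'a': 9, 'j': 7}
counts['a'] = 9+3 = 12 → {'r': 1, 'i': 12, 'a': 12, 'j': 7}
counts['m'] = counts['j']+4 = 11 → {'r': 1, 'i': 12, 'a': 12, 'j': 7, 'm': 11}
counts['s'] = counts['a']+3 = 15 → {'r': 1, 'i': 12, 'a': 12, 'j': 7, 'm': 11, 's': 15}
counts['k'] = 8 → {'r': 1, 'i': 12, 'a': 12, 'j': 7, 'm': 11, 's': 15, 'k': 8}
counts['a'] = counts['i']+4 = 16 → {'r': 1, 'i': 12, 'a': 16, 'j': 7, 'm': 11, 's': 15, 'k': 8}

{'r': 1, 'i': 12, 'a': 16, 'j': 7, 'm': 11, 's': 15, 'k': 8}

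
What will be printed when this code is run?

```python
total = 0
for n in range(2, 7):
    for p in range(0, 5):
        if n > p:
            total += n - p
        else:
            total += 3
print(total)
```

n=2,p=0: 2>0, total = 0+2 = 2
n=2,p=1: 2>1, total = 2+1 = 3
n=2,p=2: not 2>2, total = 3+3 = 6
n=2,p=3: not 2>3, total = 6+3 = 9
n=2,p=4: not 2>4, total = 9+3 = 12
n=3,p=0: 3>0, total = 12+3 = 15
n=3,p=1: 3>1, total = 15+2 = 17
n=3,p=2: 3>2, total = 17+1 = 18
n=3,p=3: not 3>3, total = 18+3 = 21
n=3,p=4: not 3>4, total = 21+3 = 24
n=4,p=0: 4>0, total = 24+4 = 28
n=4,p=1: 4>1, total = 28+3 = 31
n=4,p=2: 4>2, total = 31+2 = 33
n=4,p=3: 4>3, total = 33+1 = 34
n=4,p=4: not 4>4, total = 34+3 = 37
n=5,p=0: 5>0, total = 37+5 = 42
n=5,p=1: 5>1, total = 42+4 = 46
n=5,p=2: 5>2, total = 46+3 = 49
n=5,p=3: 5>3, total = 49+2 = 51
n=5,p=4: 5>4, total = 51+1 = 52
n=6,p=0: 6>0, total = 52+6 = 58
n=6,p=1: 6>1, total = 58+5 = 63
n=6,p=2: 6>2, total = 63+4 = 67
n=6,p=3: 6>3, total = 67+3 = 70
n=6,p=4: 6>4, total = 70+2 = 72

72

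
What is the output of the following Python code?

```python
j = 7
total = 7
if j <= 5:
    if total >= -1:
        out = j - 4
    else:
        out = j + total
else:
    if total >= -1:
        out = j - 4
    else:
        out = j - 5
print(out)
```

3

j=7, total=7
j <= 5 is False; total >= -1 is True
→ out = j - 4 = 3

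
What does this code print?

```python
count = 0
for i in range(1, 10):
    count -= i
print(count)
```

i=1: count = 0-1 = -1
i=2: count = (-1)-2 = -3
i=3: count = (-3)-3 = -6
i=4: count = (-6)-4 = -10
i=5: count = (-10)-5 = -15
i=6: count = (-15)-6 = -21
i=7: count = (-21)-7 = -28
i=8: count = (-28)-8 = -36
i=9: count = (-36)-9 = -45

-45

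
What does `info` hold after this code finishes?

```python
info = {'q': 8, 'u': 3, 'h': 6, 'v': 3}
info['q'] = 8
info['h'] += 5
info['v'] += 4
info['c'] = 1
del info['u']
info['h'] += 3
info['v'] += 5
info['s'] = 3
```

{'q': 8, 'h': 14, 'v': 12, 'c': 1, 's': 3}

info['q'] = 8 → {'q': 8, 'u': 3, 'h': 6, 'v': 3}
info['h'] = 6+5 = 11 → {'q': 8, 'u': 3, 'h': 11, 'v': 3}
info['v'] = 3+4 = 7 → {'q': 8, 'u': 3, 'h': 11, 'v': 7}
info['c'] = 1 → {'q': 8, 'u': 3, 'h': 11, 'v': 7, 'c': 1}
del 'u' → {'q': 8, 'h': 11, 'v': 7, 'c': 1}
info['h'] = 11+3 = 14 → {'q': 8, 'h': 14, 'v': 7, 'c': 1}
info['v'] = 7+5 = 12 → {'q': 8, 'h': 14, 'v': 12, 'c': 1}
info['s'] = 3 → {'q': 8, 'h': 14, 'v': 12, 'c': 1, 's': 3}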